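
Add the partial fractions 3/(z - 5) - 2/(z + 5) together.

Common denominator (z - 5)(z + 5). Numerator: 3(z + 5) - 2(z - 5) = (3z + 15) - (2z - 10) = z + 25
Result: (z + 25)/[(z - 5)(z + 5)]


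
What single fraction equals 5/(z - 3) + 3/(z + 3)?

Common denominator (z - 3)(z + 3). Numerator: 5(z + 3) + 3(z - 3) = (5z + 15) + (3z - 9) = 8z + 6
Result: (8z + 6)/[(z - 3)(z + 3)]


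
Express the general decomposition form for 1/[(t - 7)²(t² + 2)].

Repeated linear + quadratic: α/(t - 7) + β/(t - 7)² + (γt + δ)/(t² + 2)


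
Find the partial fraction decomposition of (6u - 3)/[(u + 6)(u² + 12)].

At u=-6: P = (6·(-6) - 3)/((-6)² + 12) = -13/16. Q = -P = 13/16, R = 6 - (-6)·P = 9/8
Result: (-13/16)/(u + 6) + ((13/16)u + 9/8)/(u² + 12)


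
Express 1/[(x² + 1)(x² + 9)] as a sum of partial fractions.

Coefficient matching gives P = R = 0, Q = 1/(9-1) = 1/8, S = -Q = -1/8
Result: (1/8)/(x² + 1) - (1/8)/(x² + 9)


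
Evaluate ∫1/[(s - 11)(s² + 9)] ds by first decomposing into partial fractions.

Cover-up at s=11: P = 1/(11²+9) = 1/130. Coeff matching: Q = -1/130, R = -11/130. Decomposition: (1/130)/(s - 11) - ((1/130)s + 11/130)/(s² + 9). Integrate: linear → ln, quadratic → (1/2)ln + arctan: (1/130) ln|(s - 11)| - (1/260) ln(s² + 9) - (11/390) arctan(s/3) + C


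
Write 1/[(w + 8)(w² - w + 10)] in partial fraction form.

Cover-up at w = -8: α = 1/((-8)² - 1·(-8) + 10) = 1/82. Then β = -α = -1/82, γ = -α·(-1 - 8) = 9/82
Result: (1/82)/(w + 8) - ((1/82)w - 9/82)/(w² - w + 10)


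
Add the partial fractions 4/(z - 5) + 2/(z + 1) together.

Common denominator (z - 5)(z + 1). Numerator: 4(z + 1) + 2(z - 5) = (4z + 4) + (2z - 10) = 6z - 6
Result: (6z - 6)/[(z - 5)(z + 1)]


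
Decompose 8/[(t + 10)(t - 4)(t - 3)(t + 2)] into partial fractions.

Using Heaviside cover-up: (-1/182)/(t + 10) + (2/21)/(t - 4) - (8/65)/(t - 3) + (1/30)/(t + 2)


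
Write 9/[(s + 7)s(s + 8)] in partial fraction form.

Using cover-up method: α = -9/7, β = 9/56, γ = 9/8
Result: (-9/7)/(s + 7) + (9/56)/s + (9/8)/(s + 8)


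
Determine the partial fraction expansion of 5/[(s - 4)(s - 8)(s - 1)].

Using cover-up method: P = -5/12, Q = 5/28, R = 5/21
Result: (-5/12)/(s - 4) + (5/28)/(s - 8) + (5/21)/(s - 1)


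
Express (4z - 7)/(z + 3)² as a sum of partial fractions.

(4z - 7) = α(z + 3) + β. At z = -3: β = 4·(-3) - 7 = -19. Coeff of z: α = 4
Result: 4/(z + 3) - 19/(z + 3)²


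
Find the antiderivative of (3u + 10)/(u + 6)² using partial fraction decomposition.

Decompose: A = 3, B = 3·(-6) + 10 = -8, so (3u + 10)/(u + 6)² = 3/(u + 6) - 8/(u + 6)². Integrate: ∫ A/(u + 6) du = 3 ln|(u + 6)|; ∫ B/(u + 6)² du = 8/(u + 6). Sum: 3 ln|(u + 6)| + 8/(u + 6) + C


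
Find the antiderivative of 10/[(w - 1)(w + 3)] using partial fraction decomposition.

Decompose: 10/[(w - 1)(w + 3)] = (5/2)/(w - 1) - (5/2)/(w + 3). Integrate each term: (5/2) ln|(w - 1)| - (5/2) ln|(w + 3)| + C


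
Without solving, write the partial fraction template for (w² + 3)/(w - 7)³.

Repeated linear factor (power 3): P/(w - 7) + Q/(w - 7)² + R/(w - 7)³


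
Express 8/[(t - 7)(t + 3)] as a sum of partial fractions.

8/(t - 7)(t + 3) = α/(t - 7) + β/(t + 3). α = 8/(7 + 3) = 4/5, β = 8/(-3 - 7) = -4/5
Result: (4/5)/(t - 7) - (4/5)/(t + 3)


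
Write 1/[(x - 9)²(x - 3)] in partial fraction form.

Cover-up at x=3: γ = 1/(3 - 9)² = 1/36. Cover-up at x=9: β = 1/(9 - 3) = 1/6. Comparing x² coeff: α = -γ = -1/36
Result: (-1/36)/(x - 9) + (1/6)/(x - 9)² + (1/36)/(x - 3)


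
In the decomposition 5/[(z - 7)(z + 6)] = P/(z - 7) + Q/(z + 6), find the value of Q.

Cover-up at z = -6: Q = 5/(-6 - 7) = -5/13


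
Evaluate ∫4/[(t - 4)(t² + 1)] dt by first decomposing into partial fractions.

Cover-up at t=4: α = 4/(4²+1) = 4/17. Coeff matching: β = -4/17, γ = -16/17. Decomposition: (4/17)/(t - 4) - ((4/17)t + 16/17)/(t² + 1). Integrate: linear → ln, quadratic → (1/2)ln + arctan: (4/17) ln|(t - 4)| - (2/17) ln(t² + 1) - (16/17) arctan(t) + C


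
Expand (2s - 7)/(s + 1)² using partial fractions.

(2s - 7) = P(s + 1) + Q. At s = -1: Q = 2·(-1) - 7 = -9. Coeff of s: P = 2
Result: 2/(s + 1) - 9/(s + 1)²


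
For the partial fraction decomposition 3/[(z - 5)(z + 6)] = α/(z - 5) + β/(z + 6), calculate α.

Cover-up at z = 5: α = 3/(5 + 6) = 3/11


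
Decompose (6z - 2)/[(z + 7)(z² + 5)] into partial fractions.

At z=-7: P = (6·(-7) - 2)/((-7)² + 5) = -22/27. Q = -P = 22/27, R = 6 - (-7)·P = 8/27
Result: (-22/27)/(z + 7) + ((22/27)z + 8/27)/(z² + 5)


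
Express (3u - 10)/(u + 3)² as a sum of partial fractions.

(3u - 10) = A(u + 3) + B. At u = -3: B = 3·(-3) - 10 = -19. Coeff of u: A = 3
Result: 3/(u + 3) - 19/(u + 3)²


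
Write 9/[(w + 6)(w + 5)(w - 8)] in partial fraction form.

Using cover-up method: α = 9/14, β = -9/13, γ = 9/182
Result: (9/14)/(w + 6) - (9/13)/(w + 5) + (9/182)/(w - 8)


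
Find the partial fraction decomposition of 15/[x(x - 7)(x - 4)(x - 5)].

Using Heaviside cover-up: (-3/28)/x + (5/14)/(x - 7) + (5/4)/(x - 4) - (3/2)/(x - 5)


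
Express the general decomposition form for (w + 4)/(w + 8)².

Repeated linear factor: α/(w + 8) + β/(w + 8)²


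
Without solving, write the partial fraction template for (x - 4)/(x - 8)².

Repeated linear factor: A/(x - 8) + B/(x - 8)²


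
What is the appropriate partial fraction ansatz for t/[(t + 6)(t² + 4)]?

Linear + irreducible quadratic: P/(t + 6) + (Qt + R)/(t² + 4)


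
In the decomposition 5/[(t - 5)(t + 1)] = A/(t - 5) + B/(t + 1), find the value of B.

Cover-up at t = -1: B = 5/(-1 - 5) = -5/6


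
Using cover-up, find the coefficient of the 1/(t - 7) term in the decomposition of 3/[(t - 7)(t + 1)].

Cover (t - 7), set t=7: 3/((t + 1) at t=7) = 3/(8) = 3/8


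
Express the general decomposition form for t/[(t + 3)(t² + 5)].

Linear + irreducible quadratic: A/(t + 3) + (Bt + C)/(t² + 5)


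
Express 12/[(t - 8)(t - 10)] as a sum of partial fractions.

12/(t - 8)(t - 10) = P/(t - 8) + Q/(t - 10). P = 12/(8 - 10) = -6, Q = 12/(10 - 8) = 6
Result: -6/(t - 8) + 6/(t - 10)


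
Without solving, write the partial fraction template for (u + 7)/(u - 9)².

Repeated linear factor: P/(u - 9) + Q/(u - 9)²


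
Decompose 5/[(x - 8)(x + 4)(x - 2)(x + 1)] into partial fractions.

Using Heaviside cover-up: (5/648)/(x - 8) - (5/216)/(x + 4) - (5/108)/(x - 2) + (5/81)/(x + 1)


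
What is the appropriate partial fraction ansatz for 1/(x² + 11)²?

Repeated quadratic factor: (Ax + B)/(x² + 11) + (Cx + D)/(x² + 11)²


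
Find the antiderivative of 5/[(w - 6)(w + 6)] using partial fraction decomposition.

Decompose: 5/[(w - 6)(w + 6)] = (5/12)/(w - 6) - (5/12)/(w + 6). Integrate each term: (5/12) ln|(w - 6)| - (5/12) ln|(w + 6)| + C


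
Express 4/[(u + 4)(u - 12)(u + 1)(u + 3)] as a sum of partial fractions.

Using Heaviside cover-up: (-1/12)/(u + 4) + (1/780)/(u - 12) - (2/39)/(u + 1) + (2/15)/(u + 3)


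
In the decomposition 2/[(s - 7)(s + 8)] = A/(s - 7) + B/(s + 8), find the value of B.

Cover-up at s = -8: B = 2/(-8 - 7) = -2/15


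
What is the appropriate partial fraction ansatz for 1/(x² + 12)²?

Repeated quadratic factor: (Ax + B)/(x² + 12) + (Cx + D)/(x² + 12)²


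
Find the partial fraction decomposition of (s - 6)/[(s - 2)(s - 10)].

At s=2: A = (1·2 - 6)/(2 - 10) = 1/2. At s=10: B = (1·10 - 6)/(10 - 2) = 1/2
Result: (1/2)/(s - 2) + (1/2)/(s - 10)


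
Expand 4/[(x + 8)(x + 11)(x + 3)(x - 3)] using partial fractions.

Using Heaviside cover-up: (4/165)/(x + 8) - (1/84)/(x + 11) - (1/60)/(x + 3) + (1/231)/(x - 3)


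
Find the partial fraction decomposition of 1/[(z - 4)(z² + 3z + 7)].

Cover-up at z = 4: P = 1/(4² + 3·4 + 7) = 1/35. Then Q = -P = -1/35, R = -P·(3 + 4) = -1/5
Result: (1/35)/(z - 4) - ((1/35)z + 1/5)/(z² + 3z + 7)


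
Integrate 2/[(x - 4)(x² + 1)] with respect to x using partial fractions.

Cover-up at x=4: α = 2/(4²+1) = 2/17. Coeff matching: β = -2/17, γ = -8/17. Decomposition: (2/17)/(x - 4) - ((2/17)x + 8/17)/(x² + 1). Integrate: linear → ln, quadratic → (1/2)ln + arctan: (2/17) ln|(x - 4)| - (1/17) ln(x² + 1) - (8/17) arctan(x) + C


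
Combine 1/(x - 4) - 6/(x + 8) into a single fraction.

Common denominator (x - 4)(x + 8). Numerator: 1(x + 8) - 6(x - 4) = (x + 8) - (6x - 24) = -5x + 32
Result: (-5x + 32)/[(x - 4)(x + 8)]


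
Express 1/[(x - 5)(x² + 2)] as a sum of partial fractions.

Cover-up at x = 5: P = 1/(5² + 2) = 1/27. Then Q = -P = -1/27, R = -P·(0 + 5) = -5/27
Result: (1/27)/(x - 5) - ((1/27)x + 5/27)/(x² + 2)


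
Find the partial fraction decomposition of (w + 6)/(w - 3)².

(w + 6) = P(w - 3) + Q. At w = 3: Q = 1·3 + 6 = 9. Coeff of w: P = 1
Result: 1/(w - 3) + 9/(w - 3)²


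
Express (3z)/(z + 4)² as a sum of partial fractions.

(3z) = A(z + 4) + B. At z = -4: B = 3·(-4) + 0 = -12. Coeff of z: A = 3
Result: 3/(z + 4) - 12/(z + 4)²


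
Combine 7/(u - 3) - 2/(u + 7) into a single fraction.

Common denominator (u - 3)(u + 7). Numerator: 7(u + 7) - 2(u - 3) = (7u + 49) - (2u - 6) = 5u + 55
Result: (5u + 55)/[(u - 3)(u + 7)]


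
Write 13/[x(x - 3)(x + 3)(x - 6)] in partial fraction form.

Using Heaviside cover-up: (13/54)/x - (13/54)/(x - 3) - (13/162)/(x + 3) + (13/162)/(x - 6)


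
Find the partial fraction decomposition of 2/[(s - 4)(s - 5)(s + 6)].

Using cover-up method: A = -1/5, B = 2/11, C = 1/55
Result: (-1/5)/(s - 4) + (2/11)/(s - 5) + (1/55)/(s + 6)


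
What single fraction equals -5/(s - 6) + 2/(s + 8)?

Common denominator (s - 6)(s + 8). Numerator: -5(s + 8) + 2(s - 6) = (-5s - 40) + (2s - 12) = -3s - 52
Result: (-3s - 52)/[(s - 6)(s + 8)]


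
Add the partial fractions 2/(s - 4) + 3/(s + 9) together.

Common denominator (s - 4)(s + 9). Numerator: 2(s + 9) + 3(s - 4) = (2s + 18) + (3s - 12) = 5s + 6
Result: (5s + 6)/[(s - 4)(s + 9)]


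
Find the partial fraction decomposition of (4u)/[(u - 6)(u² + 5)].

At u=6: A = (4·6 + 0)/(6² + 5) = 24/41. B = -A = -24/41, C = 4 - 6·A = 20/41
Result: (24/41)/(u - 6) - ((24/41)u - 20/41)/(u² + 5)


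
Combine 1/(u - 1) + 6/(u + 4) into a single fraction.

Common denominator (u - 1)(u + 4). Numerator: 1(u + 4) + 6(u - 1) = (u + 4) + (6u - 6) = 7u - 2
Result: (7u - 2)/[(u - 1)(u + 4)]


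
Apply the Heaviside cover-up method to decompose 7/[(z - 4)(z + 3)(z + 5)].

Cover (z - 4), z=4: α = 7/[(4 + 3)(4 + 5)] = 1/9. Cover (z + 3), z=-3: β = 7/[(-3 - 4)(-3 + 5)] = -1/2. Cover (z + 5), z=-5: γ = 7/[(-5 - 4)(-5 + 3)] = 7/18.
Result: (1/9)/(z - 4) - (1/2)/(z + 3) + (7/18)/(z + 5)


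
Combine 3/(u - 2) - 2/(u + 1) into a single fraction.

Common denominator (u - 2)(u + 1). Numerator: 3(u + 1) - 2(u - 2) = (3u + 3) - (2u - 4) = u + 7
Result: (u + 7)/[(u - 2)(u + 1)]


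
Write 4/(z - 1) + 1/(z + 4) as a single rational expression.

Common denominator (z - 1)(z + 4). Numerator: 4(z + 4) + 1(z - 1) = (4z + 16) + (z - 1) = 5z + 15
Result: (5z + 15)/[(z - 1)(z + 4)]


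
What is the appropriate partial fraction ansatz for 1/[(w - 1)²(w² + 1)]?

Repeated linear + quadratic: A/(w - 1) + B/(w - 1)² + (Cw + D)/(w² + 1)


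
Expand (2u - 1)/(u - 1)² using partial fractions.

(2u - 1) = α(u - 1) + β. At u = 1: β = 2·1 - 1 = 1. Coeff of u: α = 2
Result: 2/(u - 1) + 1/(u - 1)²


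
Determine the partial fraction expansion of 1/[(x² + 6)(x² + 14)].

Coefficient matching gives α = γ = 0, β = 1/(14-6) = 1/8, δ = -β = -1/8
Result: (1/8)/(x² + 6) - (1/8)/(x² + 14)


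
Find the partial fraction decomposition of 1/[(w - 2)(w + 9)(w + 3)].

Using cover-up method: P = 1/55, Q = 1/66, R = -1/30
Result: (1/55)/(w - 2) + (1/66)/(w + 9) - (1/30)/(w + 3)


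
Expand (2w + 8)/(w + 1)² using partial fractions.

(2w + 8) = α(w + 1) + β. At w = -1: β = 2·(-1) + 8 = 6. Coeff of w: α = 2
Result: 2/(w + 1) + 6/(w + 1)²


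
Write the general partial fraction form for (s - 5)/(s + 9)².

Repeated linear factor: P/(s + 9) + Q/(s + 9)²


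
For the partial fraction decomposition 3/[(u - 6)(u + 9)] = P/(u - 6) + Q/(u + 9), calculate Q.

Cover-up at u = -9: Q = 3/(-9 - 6) = -3/15 = -1/5


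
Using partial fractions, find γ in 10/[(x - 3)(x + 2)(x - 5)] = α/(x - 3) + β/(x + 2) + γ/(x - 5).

Cover-up at x = 5: γ = 10/[(5 - 3)(5 + 2)] = 10/[(2)(7)] = 10/14 = 5/7


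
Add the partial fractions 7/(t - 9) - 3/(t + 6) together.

Common denominator (t - 9)(t + 6). Numerator: 7(t + 6) - 3(t - 9) = (7t + 42) - (3t - 27) = 4t + 69
Result: (4t + 69)/[(t - 9)(t + 6)]


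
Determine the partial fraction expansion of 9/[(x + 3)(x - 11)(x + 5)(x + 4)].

Using Heaviside cover-up: (-9/28)/(x + 3) + (3/1120)/(x - 11) - (9/32)/(x + 5) + (3/5)/(x + 4)


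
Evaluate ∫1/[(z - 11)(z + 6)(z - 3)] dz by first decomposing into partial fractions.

Cover-up: P = 1/136, Q = 1/153, R = -1/72. Decomposition: (1/136)/(z - 11) + (1/153)/(z + 6) - (1/72)/(z - 3). Integrate each term: (1/136) ln|(z - 11)| + (1/153) ln|(z + 6)| - (1/72) ln|(z - 3)| + C


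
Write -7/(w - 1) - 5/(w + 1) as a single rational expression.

Common denominator (w - 1)(w + 1). Numerator: -7(w + 1) - 5(w - 1) = (-7w - 7) - (5w - 5) = -12w - 2
Result: (-12w - 2)/[(w - 1)(w + 1)]


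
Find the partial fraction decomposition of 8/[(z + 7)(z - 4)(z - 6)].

Using cover-up method: α = 8/143, β = -4/11, γ = 4/13
Result: (8/143)/(z + 7) - (4/11)/(z - 4) + (4/13)/(z - 6)


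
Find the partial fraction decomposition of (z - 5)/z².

(z - 5) = Az + B. At z = 0: B = 1·0 - 5 = -5. Coeff of z: A = 1
Result: 1/z - 5/z²


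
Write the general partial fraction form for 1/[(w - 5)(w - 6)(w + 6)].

Three distinct linear factors: P/(w - 5) + Q/(w - 6) + R/(w + 6)


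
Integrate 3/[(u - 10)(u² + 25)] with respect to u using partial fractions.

Cover-up at u=10: α = 3/(10²+25) = 3/125. Coeff matching: β = -3/125, γ = -6/25. Decomposition: (3/125)/(u - 10) - ((3/125)u + 6/25)/(u² + 25). Integrate: linear → ln, quadratic → (1/2)ln + arctan: (3/125) ln|(u - 10)| - (3/250) ln(u² + 25) - (6/125) arctan(u/5) + C


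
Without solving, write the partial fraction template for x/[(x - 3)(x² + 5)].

Linear + irreducible quadratic: A/(x - 3) + (Bx + C)/(x² + 5)


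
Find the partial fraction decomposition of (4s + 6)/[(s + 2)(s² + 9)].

At s=-2: α = (4·(-2) + 6)/((-2)² + 9) = -2/13. β = -α = 2/13, γ = 4 - (-2)·α = 48/13
Result: (-2/13)/(s + 2) + ((2/13)s + 48/13)/(s² + 9)


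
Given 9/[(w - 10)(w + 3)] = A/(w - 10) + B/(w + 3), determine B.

Cover-up at w = -3: B = 9/(-3 - 10) = -9/13


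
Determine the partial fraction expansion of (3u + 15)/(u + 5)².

(3u + 15) = P(u + 5) + Q. At u = -5: Q = 3·(-5) + 15 = 0. Coeff of u: P = 3
Result: 3/(u + 5)


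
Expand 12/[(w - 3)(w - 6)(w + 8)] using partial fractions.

Using cover-up method: A = -4/11, B = 2/7, C = 6/77
Result: (-4/11)/(w - 3) + (2/7)/(w - 6) + (6/77)/(w + 8)


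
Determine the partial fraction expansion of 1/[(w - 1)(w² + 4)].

Cover-up at w = 1: α = 1/(1² + 4) = 1/5. Then β = -α = -1/5, γ = -α·(0 + 1) = -1/5
Result: (1/5)/(w - 1) - ((1/5)w + 1/5)/(w² + 4)


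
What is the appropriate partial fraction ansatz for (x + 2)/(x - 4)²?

Repeated linear factor: A/(x - 4) + B/(x - 4)²


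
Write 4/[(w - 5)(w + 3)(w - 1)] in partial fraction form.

Using cover-up method: P = 1/8, Q = 1/8, R = -1/4
Result: (1/8)/(w - 5) + (1/8)/(w + 3) - (1/4)/(w - 1)


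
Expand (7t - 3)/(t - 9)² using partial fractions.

(7t - 3) = A(t - 9) + B. At t = 9: B = 7·9 - 3 = 60. Coeff of t: A = 7
Result: 7/(t - 9) + 60/(t - 9)²


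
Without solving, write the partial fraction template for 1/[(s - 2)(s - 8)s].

Three distinct linear factors: A/(s - 2) + B/(s - 8) + C/s


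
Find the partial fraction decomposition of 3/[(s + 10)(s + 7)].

3/(s + 10)(s + 7) = α/(s + 10) + β/(s + 7). α = 3/(-10 + 7) = -1, β = 3/(-7 + 10) = 1
Result: -1/(s + 10) + 1/(s + 7)


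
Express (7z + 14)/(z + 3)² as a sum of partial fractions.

(7z + 14) = α(z + 3) + β. At z = -3: β = 7·(-3) + 14 = -7. Coeff of z: α = 7
Result: 7/(z + 3) - 7/(z + 3)²


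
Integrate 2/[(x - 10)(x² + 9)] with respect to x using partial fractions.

Cover-up at x=10: A = 2/(10²+9) = 2/109. Coeff matching: B = -2/109, C = -20/109. Decomposition: (2/109)/(x - 10) - ((2/109)x + 20/109)/(x² + 9). Integrate: linear → ln, quadratic → (1/2)ln + arctan: (2/109) ln|(x - 10)| - (1/109) ln(x² + 9) - (20/327) arctan(x/3) + C


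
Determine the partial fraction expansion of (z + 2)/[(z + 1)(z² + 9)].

At z=-1: P = (1·(-1) + 2)/((-1)² + 9) = 1/10. Q = -P = -1/10, R = 1 - (-1)·P = 11/10
Result: (1/10)/(z + 1) - ((1/10)z - 11/10)/(z² + 9)


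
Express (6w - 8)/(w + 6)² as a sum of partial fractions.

(6w - 8) = α(w + 6) + β. At w = -6: β = 6·(-6) - 8 = -44. Coeff of w: α = 6
Result: 6/(w + 6) - 44/(w + 6)²


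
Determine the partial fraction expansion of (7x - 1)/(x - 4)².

(7x - 1) = α(x - 4) + β. At x = 4: β = 7·4 - 1 = 27. Coeff of x: α = 7
Result: 7/(x - 4) + 27/(x - 4)²


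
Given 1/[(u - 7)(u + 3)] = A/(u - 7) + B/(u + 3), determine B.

Cover-up at u = -3: B = 1/(-3 - 7) = -1/10


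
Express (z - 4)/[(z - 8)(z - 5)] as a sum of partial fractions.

At z=8: α = (1·8 - 4)/(8 - 5) = 4/3. At z=5: β = (1·5 - 4)/(5 - 8) = -1/3
Result: (4/3)/(z - 8) - (1/3)/(z - 5)


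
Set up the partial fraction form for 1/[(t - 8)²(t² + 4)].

Repeated linear + quadratic: A/(t - 8) + B/(t - 8)² + (Ct + D)/(t² + 4)


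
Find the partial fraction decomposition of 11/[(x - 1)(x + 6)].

11/(x - 1)(x + 6) = α/(x - 1) + β/(x + 6). α = 11/(1 + 6) = 11/7, β = 11/(-6 - 1) = -11/7
Result: (11/7)/(x - 1) - (11/7)/(x + 6)


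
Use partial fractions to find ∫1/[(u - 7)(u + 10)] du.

Decompose: 1/[(u - 7)(u + 10)] = (1/17)/(u - 7) - (1/17)/(u + 10). Integrate each term: (1/17) ln|(u - 7)| - (1/17) ln|(u + 10)| + C


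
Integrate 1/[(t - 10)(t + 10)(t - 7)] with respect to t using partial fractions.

Cover-up: A = 1/60, B = 1/340, C = -1/51. Decomposition: (1/60)/(t - 10) + (1/340)/(t + 10) - (1/51)/(t - 7). Integrate each term: (1/60) ln|(t - 10)| + (1/340) ln|(t + 10)| - (1/51) ln|(t - 7)| + C


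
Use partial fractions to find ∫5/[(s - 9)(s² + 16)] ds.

Cover-up at s=9: P = 5/(9²+16) = 5/97. Coeff matching: Q = -5/97, R = -45/97. Decomposition: (5/97)/(s - 9) - ((5/97)s + 45/97)/(s² + 16). Integrate: linear → ln, quadratic → (1/2)ln + arctan: (5/97) ln|(s - 9)| - (5/194) ln(s² + 16) - (45/388) arctan(s/4) + C


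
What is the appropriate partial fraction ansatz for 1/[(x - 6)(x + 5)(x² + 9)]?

Two linear + quadratic: α/(x - 6) + β/(x + 5) + (γx + δ)/(x² + 9)


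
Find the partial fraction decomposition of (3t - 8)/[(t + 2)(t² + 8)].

At t=-2: α = (3·(-2) - 8)/((-2)² + 8) = -7/6. β = -α = 7/6, γ = 3 - (-2)·α = 2/3
Result: (-7/6)/(t + 2) + ((7/6)t + 2/3)/(t² + 8)


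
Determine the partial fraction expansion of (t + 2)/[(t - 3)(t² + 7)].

At t=3: A = (1·3 + 2)/(3² + 7) = 5/16. B = -A = -5/16, C = 1 - 3·A = 1/16
Result: (5/16)/(t - 3) - ((5/16)t - 1/16)/(t² + 7)


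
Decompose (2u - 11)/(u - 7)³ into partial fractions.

(2u - 11) = A(u - 7)² + B(u - 7) + C. At u = 7: C = 2·7 - 11 = 3. Coefficients: A = 0, B = 2
Result: 2/(u - 7)² + 3/(u - 7)³


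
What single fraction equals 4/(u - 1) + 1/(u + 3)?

Common denominator (u - 1)(u + 3). Numerator: 4(u + 3) + 1(u - 1) = (4u + 12) + (u - 1) = 5u + 11
Result: (5u + 11)/[(u - 1)(u + 3)]


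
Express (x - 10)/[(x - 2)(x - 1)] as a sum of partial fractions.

At x=2: P = (1·2 - 10)/(2 - 1) = -8. At x=1: Q = (1·1 - 10)/(1 - 2) = 9
Result: -8/(x - 2) + 9/(x - 1)


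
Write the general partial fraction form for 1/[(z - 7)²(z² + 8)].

Repeated linear + quadratic: α/(z - 7) + β/(z - 7)² + (γz + δ)/(z² + 8)


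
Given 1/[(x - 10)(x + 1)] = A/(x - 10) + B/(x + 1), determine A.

Cover-up at x = 10: A = 1/(10 + 1) = 1/11


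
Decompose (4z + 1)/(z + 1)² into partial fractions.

(4z + 1) = A(z + 1) + B. At z = -1: B = 4·(-1) + 1 = -3. Coeff of z: A = 4
Result: 4/(z + 1) - 3/(z + 1)²


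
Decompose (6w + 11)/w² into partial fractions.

(6w + 11) = αw + β. At w = 0: β = 6·0 + 11 = 11. Coeff of w: α = 6
Result: 6/w + 11/w²


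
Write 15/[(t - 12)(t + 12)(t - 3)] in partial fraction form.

Using cover-up method: A = 5/72, B = 1/24, C = -1/9
Result: (5/72)/(t - 12) + (1/24)/(t + 12) - (1/9)/(t - 3)


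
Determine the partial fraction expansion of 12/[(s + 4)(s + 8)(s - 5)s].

Using Heaviside cover-up: (1/12)/(s + 4) - (3/104)/(s + 8) + (4/195)/(s - 5) - (3/40)/s


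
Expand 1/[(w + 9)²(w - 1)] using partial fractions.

Cover-up at w=1: R = 1/(1 + 9)² = 1/100. Cover-up at w=-9: Q = 1/(-9 - 1) = -1/10. Comparing w² coeff: P = -R = -1/100
Result: (-1/100)/(w + 9) - (1/10)/(w + 9)² + (1/100)/(w - 1)


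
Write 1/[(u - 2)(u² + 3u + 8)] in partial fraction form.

Cover-up at u = 2: P = 1/(2² + 3·2 + 8) = 1/18. Then Q = -P = -1/18, R = -P·(3 + 2) = -5/18
Result: (1/18)/(u - 2) - ((1/18)u + 5/18)/(u² + 3u + 8)


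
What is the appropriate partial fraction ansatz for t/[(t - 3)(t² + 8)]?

Linear + irreducible quadratic: P/(t - 3) + (Qt + R)/(t² + 8)


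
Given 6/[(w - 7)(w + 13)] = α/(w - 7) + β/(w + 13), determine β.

Cover-up at w = -13: β = 6/(-13 - 7) = -6/20 = -3/10


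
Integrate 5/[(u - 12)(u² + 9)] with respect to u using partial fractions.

Cover-up at u=12: A = 5/(12²+9) = 5/153. Coeff matching: B = -5/153, C = -20/51. Decomposition: (5/153)/(u - 12) - ((5/153)u + 20/51)/(u² + 9). Integrate: linear → ln, quadratic → (1/2)ln + arctan: (5/153) ln|(u - 12)| - (5/306) ln(u² + 9) - (20/153) arctan(u/3) + C


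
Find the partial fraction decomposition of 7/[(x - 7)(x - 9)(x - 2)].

Using cover-up method: P = -7/10, Q = 1/2, R = 1/5
Result: (-7/10)/(x - 7) + (1/2)/(x - 9) + (1/5)/(x - 2)


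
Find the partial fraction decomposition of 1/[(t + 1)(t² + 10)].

Cover-up at t = -1: α = 1/((-1)² + 10) = 1/11. Then β = -α = -1/11, γ = -α·(0 - 1) = 1/11
Result: (1/11)/(t + 1) - ((1/11)t - 1/11)/(t² + 10)


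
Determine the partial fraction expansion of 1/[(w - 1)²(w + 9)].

Cover-up at w=-9: γ = 1/(-9 - 1)² = 1/100. Cover-up at w=1: β = 1/(1 + 9) = 1/10. Comparing w² coeff: α = -γ = -1/100
Result: (-1/100)/(w - 1) + (1/10)/(w - 1)² + (1/100)/(w + 9)


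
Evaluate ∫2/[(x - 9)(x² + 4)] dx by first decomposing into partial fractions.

Cover-up at x=9: A = 2/(9²+4) = 2/85. Coeff matching: B = -2/85, C = -18/85. Decomposition: (2/85)/(x - 9) - ((2/85)x + 18/85)/(x² + 4). Integrate: linear → ln, quadratic → (1/2)ln + arctan: (2/85) ln|(x - 9)| - (1/85) ln(x² + 4) - (9/85) arctan(x/2) + C


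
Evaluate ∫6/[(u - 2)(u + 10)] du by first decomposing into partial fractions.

Decompose: 6/[(u - 2)(u + 10)] = (1/2)/(u - 2) - (1/2)/(u + 10). Integrate each term: (1/2) ln|(u - 2)| - (1/2) ln|(u + 10)| + C


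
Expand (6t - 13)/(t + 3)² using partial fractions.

(6t - 13) = α(t + 3) + β. At t = -3: β = 6·(-3) - 13 = -31. Coeff of t: α = 6
Result: 6/(t + 3) - 31/(t + 3)²


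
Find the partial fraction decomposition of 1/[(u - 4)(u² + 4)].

Cover-up at u = 4: α = 1/(4² + 4) = 1/20. Then β = -α = -1/20, γ = -α·(0 + 4) = -1/5
Result: (1/20)/(u - 4) - ((1/20)u + 1/5)/(u² + 4)


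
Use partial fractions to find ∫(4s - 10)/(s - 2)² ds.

Decompose: A = 4, B = 4·2 - 10 = -2, so (4s - 10)/(s - 2)² = 4/(s - 2) - 2/(s - 2)². Integrate: ∫ A/(s - 2) ds = 4 ln|(s - 2)|; ∫ B/(s - 2)² ds = 2/(s - 2). Sum: 4 ln|(s - 2)| + 2/(s - 2) + C


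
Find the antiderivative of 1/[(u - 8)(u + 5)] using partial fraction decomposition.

Decompose: 1/[(u - 8)(u + 5)] = (1/13)/(u - 8) - (1/13)/(u + 5). Integrate each term: (1/13) ln|(u - 8)| - (1/13) ln|(u + 5)| + C


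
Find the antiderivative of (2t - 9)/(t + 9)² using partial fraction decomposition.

Decompose: A = 2, B = 2·(-9) - 9 = -27, so (2t - 9)/(t + 9)² = 2/(t + 9) - 27/(t + 9)². Integrate: ∫ A/(t + 9) dt = 2 ln|(t + 9)|; ∫ B/(t + 9)² dt = 27/(t + 9). Sum: 2 ln|(t + 9)| + 27/(t + 9) + C


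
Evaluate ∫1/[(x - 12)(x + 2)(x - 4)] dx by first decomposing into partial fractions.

Cover-up: A = 1/112, B = 1/84, C = -1/48. Decomposition: (1/112)/(x - 12) + (1/84)/(x + 2) - (1/48)/(x - 4). Integrate each term: (1/112) ln|(x - 12)| + (1/84) ln|(x + 2)| - (1/48) ln|(x - 4)| + C


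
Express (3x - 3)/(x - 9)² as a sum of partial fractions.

(3x - 3) = P(x - 9) + Q. At x = 9: Q = 3·9 - 3 = 24. Coeff of x: P = 3
Result: 3/(x - 9) + 24/(x - 9)²


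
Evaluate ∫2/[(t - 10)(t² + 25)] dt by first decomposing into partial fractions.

Cover-up at t=10: α = 2/(10²+25) = 2/125. Coeff matching: β = -2/125, γ = -4/25. Decomposition: (2/125)/(t - 10) - ((2/125)t + 4/25)/(t² + 25). Integrate: linear → ln, quadratic → (1/2)ln + arctan: (2/125) ln|(t - 10)| - (1/125) ln(t² + 25) - (4/125) arctan(t/5) + C


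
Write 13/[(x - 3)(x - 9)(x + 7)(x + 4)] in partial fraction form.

Using Heaviside cover-up: (-13/420)/(x - 3) + (1/96)/(x - 9) - (13/480)/(x + 7) + (1/21)/(x + 4)


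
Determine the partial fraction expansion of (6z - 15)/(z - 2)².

(6z - 15) = A(z - 2) + B. At z = 2: B = 6·2 - 15 = -3. Coeff of z: A = 6
Result: 6/(z - 2) - 3/(z - 2)²


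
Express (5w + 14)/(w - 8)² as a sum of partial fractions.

(5w + 14) = P(w - 8) + Q. At w = 8: Q = 5·8 + 14 = 54. Coeff of w: P = 5
Result: 5/(w - 8) + 54/(w - 8)²


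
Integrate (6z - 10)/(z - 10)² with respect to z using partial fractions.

Decompose: α = 6, β = 6·10 - 10 = 50, so (6z - 10)/(z - 10)² = 6/(z - 10) + 50/(z - 10)². Integrate: ∫ α/(z - 10) dz = 6 ln|(z - 10)|; ∫ β/(z - 10)² dz = -50/(z - 10). Sum: 6 ln|(z - 10)| - 50/(z - 10) + C


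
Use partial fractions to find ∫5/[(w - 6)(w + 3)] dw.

Decompose: 5/[(w - 6)(w + 3)] = (5/9)/(w - 6) - (5/9)/(w + 3). Integrate each term: (5/9) ln|(w - 6)| - (5/9) ln|(w + 3)| + C


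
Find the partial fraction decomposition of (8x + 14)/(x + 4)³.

(8x + 14) = A(x + 4)² + B(x + 4) + C. At x = -4: C = 8·(-4) + 14 = -18. Coefficients: A = 0, B = 8
Result: 8/(x + 4)² - 18/(x + 4)³


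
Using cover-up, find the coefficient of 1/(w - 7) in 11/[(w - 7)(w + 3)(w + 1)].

Cover (w - 7), set w=7: 11/[(7 + 3)(7 + 1)] = 11/80


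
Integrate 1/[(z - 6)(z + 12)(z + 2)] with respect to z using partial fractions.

Cover-up: α = 1/144, β = 1/180, γ = -1/80. Decomposition: (1/144)/(z - 6) + (1/180)/(z + 12) - (1/80)/(z + 2). Integrate each term: (1/144) ln|(z - 6)| + (1/180) ln|(z + 12)| - (1/80) ln|(z + 2)| + C


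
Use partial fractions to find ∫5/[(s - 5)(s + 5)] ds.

Decompose: 5/[(s - 5)(s + 5)] = (1/2)/(s - 5) - (1/2)/(s + 5). Integrate each term: (1/2) ln|(s - 5)| - (1/2) ln|(s + 5)| + C


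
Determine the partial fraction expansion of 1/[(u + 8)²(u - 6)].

Cover-up at u=6: R = 1/(6 + 8)² = 1/196. Cover-up at u=-8: Q = 1/(-8 - 6) = -1/14. Comparing u² coeff: P = -R = -1/196
Result: (-1/196)/(u + 8) - (1/14)/(u + 8)² + (1/196)/(u - 6)


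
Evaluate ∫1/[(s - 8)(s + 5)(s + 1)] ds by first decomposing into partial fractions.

Cover-up: P = 1/117, Q = 1/52, R = -1/36. Decomposition: (1/117)/(s - 8) + (1/52)/(s + 5) - (1/36)/(s + 1). Integrate each term: (1/117) ln|(s - 8)| + (1/52) ln|(s + 5)| - (1/36) ln|(s + 1)| + C


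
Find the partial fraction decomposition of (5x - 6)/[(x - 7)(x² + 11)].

At x=7: α = (5·7 - 6)/(7² + 11) = 29/60. β = -α = -29/60, γ = 5 - 7·α = 97/60
Result: (29/60)/(x - 7) - ((29/60)x - 97/60)/(x² + 11)


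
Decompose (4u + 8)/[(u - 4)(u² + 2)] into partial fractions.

At u=4: P = (4·4 + 8)/(4² + 2) = 4/3. Q = -P = -4/3, R = 4 - 4·P = -4/3
Result: (4/3)/(u - 4) - ((4/3)u + 4/3)/(u² + 2)


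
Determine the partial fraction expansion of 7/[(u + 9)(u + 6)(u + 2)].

Using cover-up method: A = 1/3, B = -7/12, C = 1/4
Result: (1/3)/(u + 9) - (7/12)/(u + 6) + (1/4)/(u + 2)


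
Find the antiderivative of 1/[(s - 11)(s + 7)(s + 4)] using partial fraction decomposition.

Cover-up: α = 1/270, β = 1/54, γ = -1/45. Decomposition: (1/270)/(s - 11) + (1/54)/(s + 7) - (1/45)/(s + 4). Integrate each term: (1/270) ln|(s - 11)| + (1/54) ln|(s + 7)| - (1/45) ln|(s + 4)| + C


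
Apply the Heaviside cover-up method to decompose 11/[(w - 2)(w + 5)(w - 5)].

Cover (w - 2), w=2: P = 11/[(2 + 5)(2 - 5)] = -11/21. Cover (w + 5), w=-5: Q = 11/[(-5 - 2)(-5 - 5)] = 11/70. Cover (w - 5), w=5: R = 11/[(5 - 2)(5 + 5)] = 11/30.
Result: (-11/21)/(w - 2) + (11/70)/(w + 5) + (11/30)/(w - 5)


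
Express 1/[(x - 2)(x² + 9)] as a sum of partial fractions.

Cover-up at x = 2: A = 1/(2² + 9) = 1/13. Then B = -A = -1/13, C = -A·(0 + 2) = -2/13
Result: (1/13)/(x - 2) - ((1/13)x + 2/13)/(x² + 9)


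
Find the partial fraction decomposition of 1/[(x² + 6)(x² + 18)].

Coefficient matching gives α = γ = 0, β = 1/(18-6) = 1/12, δ = -β = -1/12
Result: (1/12)/(x² + 6) - (1/12)/(x² + 18)


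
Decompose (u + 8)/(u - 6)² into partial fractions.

(u + 8) = A(u - 6) + B. At u = 6: B = 1·6 + 8 = 14. Coeff of u: A = 1
Result: 1/(u - 6) + 14/(u - 6)²


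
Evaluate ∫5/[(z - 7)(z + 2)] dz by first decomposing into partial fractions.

Decompose: 5/[(z - 7)(z + 2)] = (5/9)/(z - 7) - (5/9)/(z + 2). Integrate each term: (5/9) ln|(z - 7)| - (5/9) ln|(z + 2)| + C


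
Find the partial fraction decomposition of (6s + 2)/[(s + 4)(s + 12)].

At s=-4: P = (6·(-4) + 2)/(-4 + 12) = -11/4. At s=-12: Q = (6·(-12) + 2)/(-12 + 4) = 35/4
Result: (-11/4)/(s + 4) + (35/4)/(s + 12)


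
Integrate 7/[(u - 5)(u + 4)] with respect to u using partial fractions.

Decompose: 7/[(u - 5)(u + 4)] = (7/9)/(u - 5) - (7/9)/(u + 4). Integrate each term: (7/9) ln|(u - 5)| - (7/9) ln|(u + 4)| + C


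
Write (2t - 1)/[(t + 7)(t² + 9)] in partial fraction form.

At t=-7: α = (2·(-7) - 1)/((-7)² + 9) = -15/58. β = -α = 15/58, γ = 2 - (-7)·α = 11/58
Result: (-15/58)/(t + 7) + ((15/58)t + 11/58)/(t² + 9)


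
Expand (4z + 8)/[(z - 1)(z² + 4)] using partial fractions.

At z=1: A = (4·1 + 8)/(1² + 4) = 12/5. B = -A = -12/5, C = 4 - 1·A = 8/5
Result: (12/5)/(z - 1) - ((12/5)z - 8/5)/(z² + 4)


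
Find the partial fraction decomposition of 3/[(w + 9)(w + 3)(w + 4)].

Using cover-up method: A = 1/10, B = 1/2, C = -3/5
Result: (1/10)/(w + 9) + (1/2)/(w + 3) - (3/5)/(w + 4)


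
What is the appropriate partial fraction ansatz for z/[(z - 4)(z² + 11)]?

Linear + irreducible quadratic: α/(z - 4) + (βz + γ)/(z² + 11)


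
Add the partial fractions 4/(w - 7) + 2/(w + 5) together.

Common denominator (w - 7)(w + 5). Numerator: 4(w + 5) + 2(w - 7) = (4w + 20) + (2w - 14) = 6w + 6
Result: (6w + 6)/[(w - 7)(w + 5)]


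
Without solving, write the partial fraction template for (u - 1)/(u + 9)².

Repeated linear factor: A/(u + 9) + B/(u + 9)²


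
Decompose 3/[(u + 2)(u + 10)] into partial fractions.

3/(u + 2)(u + 10) = P/(u + 2) + Q/(u + 10). P = 3/(-2 + 10) = 3/8, Q = 3/(-10 + 2) = -3/8
Result: (3/8)/(u + 2) - (3/8)/(u + 10)


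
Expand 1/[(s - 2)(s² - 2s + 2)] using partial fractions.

Cover-up at s = 2: α = 1/(2² - 2·2 + 2) = 1/2. Then β = -α = -1/2, γ = -α·(-2 + 2) = 0
Result: (1/2)/(s - 2) - ((1/2)s)/(s² - 2s + 2)


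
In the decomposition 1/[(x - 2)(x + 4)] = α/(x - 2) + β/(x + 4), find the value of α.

Cover-up at x = 2: α = 1/(2 + 4) = 1/6


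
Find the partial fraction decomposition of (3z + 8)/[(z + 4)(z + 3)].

At z=-4: α = (3·(-4) + 8)/(-4 + 3) = 4. At z=-3: β = (3·(-3) + 8)/(-3 + 4) = -1
Result: 4/(z + 4) - 1/(z + 3)


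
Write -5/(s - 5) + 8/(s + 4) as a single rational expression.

Common denominator (s - 5)(s + 4). Numerator: -5(s + 4) + 8(s - 5) = (-5s - 20) + (8s - 40) = 3s - 60
Result: (3s - 60)/[(s - 5)(s + 4)]


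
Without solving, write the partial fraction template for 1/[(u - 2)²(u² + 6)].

Repeated linear + quadratic: A/(u - 2) + B/(u - 2)² + (Cu + D)/(u² + 6)


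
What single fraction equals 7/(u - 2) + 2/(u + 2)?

Common denominator (u - 2)(u + 2). Numerator: 7(u + 2) + 2(u - 2) = (7u + 14) + (2u - 4) = 9u + 10
Result: (9u + 10)/[(u - 2)(u + 2)]


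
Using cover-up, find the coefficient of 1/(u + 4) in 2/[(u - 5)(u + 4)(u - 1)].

Cover (u + 4), set u=-4: 2/[(-4 - 5)(-4 - 1)] = 2/45


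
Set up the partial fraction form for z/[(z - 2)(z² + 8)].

Linear + irreducible quadratic: A/(z - 2) + (Bz + C)/(z² + 8)


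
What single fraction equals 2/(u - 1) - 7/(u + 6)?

Common denominator (u - 1)(u + 6). Numerator: 2(u + 6) - 7(u - 1) = (2u + 12) - (7u - 7) = -5u + 19
Result: (-5u + 19)/[(u - 1)(u + 6)]


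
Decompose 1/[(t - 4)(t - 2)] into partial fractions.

1/(t - 4)(t - 2) = α/(t - 4) + β/(t - 2). α = 1/(4 - 2) = 1/2, β = 1/(2 - 4) = -1/2
Result: (1/2)/(t - 4) - (1/2)/(t - 2)


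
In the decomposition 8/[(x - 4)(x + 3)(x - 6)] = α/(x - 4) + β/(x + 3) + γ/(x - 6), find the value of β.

Cover-up at x = -3: β = 8/[(-3 - 4)(-3 - 6)] = 8/[(-7)(-9)] = 8/63


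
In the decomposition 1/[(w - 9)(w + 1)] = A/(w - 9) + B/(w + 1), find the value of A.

Cover-up at w = 9: A = 1/(9 + 1) = 1/10


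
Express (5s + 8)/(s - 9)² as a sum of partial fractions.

(5s + 8) = A(s - 9) + B. At s = 9: B = 5·9 + 8 = 53. Coeff of s: A = 5
Result: 5/(s - 9) + 53/(s - 9)²


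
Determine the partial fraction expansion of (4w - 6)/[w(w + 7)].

At w=0: A = (4·0 - 6)/(0 + 7) = -6/7. At w=-7: B = (4·(-7) - 6)/(-7 - 0) = 34/7
Result: (-6/7)/w + (34/7)/(w + 7)


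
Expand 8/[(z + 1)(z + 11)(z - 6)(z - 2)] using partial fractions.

Using Heaviside cover-up: (4/105)/(z + 1) - (4/1105)/(z + 11) + (2/119)/(z - 6) - (2/39)/(z - 2)


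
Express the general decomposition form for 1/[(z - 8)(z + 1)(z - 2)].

Three distinct linear factors: A/(z - 8) + B/(z + 1) + C/(z - 2)


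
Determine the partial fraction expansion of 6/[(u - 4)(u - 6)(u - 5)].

Using cover-up method: α = 3, β = 3, γ = -6
Result: 3/(u - 4) + 3/(u - 6) - 6/(u - 5)


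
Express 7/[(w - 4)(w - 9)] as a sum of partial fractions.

7/(w - 4)(w - 9) = P/(w - 4) + Q/(w - 9). P = 7/(4 - 9) = -7/5, Q = 7/(9 - 4) = 7/5
Result: (-7/5)/(w - 4) + (7/5)/(w - 9)


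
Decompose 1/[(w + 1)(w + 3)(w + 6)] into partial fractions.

Using cover-up method: A = 1/10, B = -1/6, C = 1/15
Result: (1/10)/(w + 1) - (1/6)/(w + 3) + (1/15)/(w + 6)


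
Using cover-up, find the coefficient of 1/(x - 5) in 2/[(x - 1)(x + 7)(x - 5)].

Cover (x - 5), set x=5: 2/[(5 - 1)(5 + 7)] = 1/24


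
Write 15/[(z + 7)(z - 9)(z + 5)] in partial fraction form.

Using cover-up method: A = 15/32, B = 15/224, C = -15/28
Result: (15/32)/(z + 7) + (15/224)/(z - 9) - (15/28)/(z + 5)


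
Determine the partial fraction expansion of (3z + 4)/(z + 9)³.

(3z + 4) = A(z + 9)² + B(z + 9) + C. At z = -9: C = 3·(-9) + 4 = -23. Coefficients: A = 0, B = 3
Result: 3/(z + 9)² - 23/(z + 9)³


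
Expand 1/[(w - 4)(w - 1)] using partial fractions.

1/(w - 4)(w - 1) = α/(w - 4) + β/(w - 1). α = 1/(4 - 1) = 1/3, β = 1/(1 - 4) = -1/3
Result: (1/3)/(w - 4) - (1/3)/(w - 1)


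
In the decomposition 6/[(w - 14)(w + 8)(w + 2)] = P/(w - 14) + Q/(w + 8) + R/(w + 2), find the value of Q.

Cover-up at w = -8: Q = 6/[(-8 - 14)(-8 + 2)] = 6/[(-22)(-6)] = 6/132 = 1/22


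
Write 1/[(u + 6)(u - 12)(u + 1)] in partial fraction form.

Using cover-up method: α = 1/90, β = 1/234, γ = -1/65
Result: (1/90)/(u + 6) + (1/234)/(u - 12) - (1/65)/(u + 1)


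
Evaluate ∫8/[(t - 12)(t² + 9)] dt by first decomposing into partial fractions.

Cover-up at t=12: α = 8/(12²+9) = 8/153. Coeff matching: β = -8/153, γ = -32/51. Decomposition: (8/153)/(t - 12) - ((8/153)t + 32/51)/(t² + 9). Integrate: linear → ln, quadratic → (1/2)ln + arctan: (8/153) ln|(t - 12)| - (4/153) ln(t² + 9) - (32/153) arctan(t/3) + C


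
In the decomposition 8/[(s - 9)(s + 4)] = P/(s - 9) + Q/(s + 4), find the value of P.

Cover-up at s = 9: P = 8/(9 + 4) = 8/13


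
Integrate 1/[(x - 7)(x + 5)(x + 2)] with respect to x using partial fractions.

Cover-up: α = 1/108, β = 1/36, γ = -1/27. Decomposition: (1/108)/(x - 7) + (1/36)/(x + 5) - (1/27)/(x + 2). Integrate each term: (1/108) ln|(x - 7)| + (1/36) ln|(x + 5)| - (1/27) ln|(x + 2)| + C


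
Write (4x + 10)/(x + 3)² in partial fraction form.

(4x + 10) = P(x + 3) + Q. At x = -3: Q = 4·(-3) + 10 = -2. Coeff of x: P = 4
Result: 4/(x + 3) - 2/(x + 3)²


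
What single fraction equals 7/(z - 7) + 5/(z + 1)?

Common denominator (z - 7)(z + 1). Numerator: 7(z + 1) + 5(z - 7) = (7z + 7) + (5z - 35) = 12z - 28
Result: (12z - 28)/[(z - 7)(z + 1)]


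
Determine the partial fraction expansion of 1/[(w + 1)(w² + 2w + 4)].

Cover-up at w = -1: A = 1/((-1)² + 2·(-1) + 4) = 1/3. Then B = -A = -1/3, C = -A·(2 - 1) = -1/3
Result: (1/3)/(w + 1) - ((1/3)w + 1/3)/(w² + 2w + 4)


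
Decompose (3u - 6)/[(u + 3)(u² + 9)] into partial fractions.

At u=-3: P = (3·(-3) - 6)/((-3)² + 9) = -5/6. Q = -P = 5/6, R = 3 - (-3)·P = 1/2
Result: (-5/6)/(u + 3) + ((5/6)u + 1/2)/(u² + 9)


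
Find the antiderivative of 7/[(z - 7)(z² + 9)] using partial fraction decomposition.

Cover-up at z=7: P = 7/(7²+9) = 7/58. Coeff matching: Q = -7/58, R = -49/58. Decomposition: (7/58)/(z - 7) - ((7/58)z + 49/58)/(z² + 9). Integrate: linear → ln, quadratic → (1/2)ln + arctan: (7/58) ln|(z - 7)| - (7/116) ln(z² + 9) - (49/174) arctan(z/3) + C


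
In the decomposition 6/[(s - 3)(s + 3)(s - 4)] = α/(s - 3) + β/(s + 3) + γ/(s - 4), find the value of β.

Cover-up at s = -3: β = 6/[(-3 - 3)(-3 - 4)] = 6/[(-6)(-7)] = 6/42 = 1/7


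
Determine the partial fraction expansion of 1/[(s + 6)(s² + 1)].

Cover-up at s = -6: A = 1/((-6)² + 1) = 1/37. Then B = -A = -1/37, C = -A·(0 - 6) = 6/37
Result: (1/37)/(s + 6) - ((1/37)s - 6/37)/(s² + 1)


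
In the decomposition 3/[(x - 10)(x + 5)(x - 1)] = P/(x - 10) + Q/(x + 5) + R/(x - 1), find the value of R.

Cover-up at x = 1: R = 3/[(1 - 10)(1 + 5)] = 3/[(-9)(6)] = -3/54 = -1/18


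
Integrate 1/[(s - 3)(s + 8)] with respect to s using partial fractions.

Decompose: 1/[(s - 3)(s + 8)] = (1/11)/(s - 3) - (1/11)/(s + 8). Integrate each term: (1/11) ln|(s - 3)| - (1/11) ln|(s + 8)| + C


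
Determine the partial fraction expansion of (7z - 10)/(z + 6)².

(7z - 10) = A(z + 6) + B. At z = -6: B = 7·(-6) - 10 = -52. Coeff of z: A = 7
Result: 7/(z + 6) - 52/(z + 6)²


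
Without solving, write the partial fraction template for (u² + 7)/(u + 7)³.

Repeated linear factor (power 3): A/(u + 7) + B/(u + 7)² + C/(u + 7)³


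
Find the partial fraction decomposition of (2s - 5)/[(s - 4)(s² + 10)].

At s=4: P = (2·4 - 5)/(4² + 10) = 3/26. Q = -P = -3/26, R = 2 - 4·P = 20/13
Result: (3/26)/(s - 4) - ((3/26)s - 20/13)/(s² + 10)


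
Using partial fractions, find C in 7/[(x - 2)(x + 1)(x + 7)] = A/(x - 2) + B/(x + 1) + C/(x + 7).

Cover-up at x = -7: C = 7/[(-7 - 2)(-7 + 1)] = 7/[(-9)(-6)] = 7/54
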